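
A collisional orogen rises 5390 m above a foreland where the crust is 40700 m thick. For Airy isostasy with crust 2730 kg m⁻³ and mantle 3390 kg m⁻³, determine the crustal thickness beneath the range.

68400 m

Root depth r = h ρ_c / (ρ_m − ρ_c) = 5390 m × 2730 / 660 = 22300 m.
Total thickness = T + h + r = 40700 m + 5390 m + 22300 m = 68400 m.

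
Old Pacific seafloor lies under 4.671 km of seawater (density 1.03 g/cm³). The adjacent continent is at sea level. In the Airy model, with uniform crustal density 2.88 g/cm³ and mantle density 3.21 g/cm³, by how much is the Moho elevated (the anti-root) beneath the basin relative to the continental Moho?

26.2 km

Isostatic balance requires: replacing crust with seawater at the top is compensated by replacing crust with mantle at the base: d (ρ_c − ρ_w) = a (ρ_m − ρ_c).
a = d (ρ_c − ρ_w)/(ρ_m − ρ_c) = 4.671 km × 1.85/0.33 = 26.2 km.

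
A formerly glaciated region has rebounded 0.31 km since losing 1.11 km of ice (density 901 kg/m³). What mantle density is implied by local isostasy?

3230 kg/m³

ρ_m = ρ_ice t / u = 901 × 1.11 km/0.31 km = 3230 kg/m³.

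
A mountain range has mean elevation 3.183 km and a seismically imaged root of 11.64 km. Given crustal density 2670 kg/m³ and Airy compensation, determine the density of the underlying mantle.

3400 kg/m³

Airy balance: ρ_c h = (ρ_m − ρ_c) r → ρ_m = ρ_c (1 + h/r).
ρ_m = 2670 × (1 + 3.183 km/11.64 km) = 3400 kg/m³.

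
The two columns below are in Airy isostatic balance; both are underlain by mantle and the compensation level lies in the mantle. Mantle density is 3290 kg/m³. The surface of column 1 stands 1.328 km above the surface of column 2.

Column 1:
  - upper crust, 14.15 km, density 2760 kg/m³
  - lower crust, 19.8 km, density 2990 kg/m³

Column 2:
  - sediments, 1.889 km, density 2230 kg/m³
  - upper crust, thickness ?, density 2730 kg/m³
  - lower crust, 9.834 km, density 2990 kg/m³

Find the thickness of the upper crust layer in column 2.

Take the compensation level at the base of the deeper column (depth z_c below the surface of column 1) and equate Σ ρ_i t_i down to z_c; mantle fills any gap and the z_c terms cancel.
Column 1: 14.15×2760 + 19.8×2990 + (z_c − 33.95)×3290
Column 2: 1.328×0 + 1.889×2230 + x×2730 + 9.834×2990 + (z_c − 1.328 − 11.723 − x)×3290
The z_c×3290 term appears on both sides and cancels. Collect the known terms of each column as K = Σ(ρt)_known − 3290 × (depth of known layers): K_1 = 98256 − 3290×33.95 = −13439.5; K_2 = 33616.13 − 3290×(1.328 + 11.723) = −9321.66.
Balance: K_1 = K_2 − x×(3290 − 2730), so x = (K_2 − K_1)/(3290 − 2730) = 4117.84/560 = 7.35 km.

7.35 km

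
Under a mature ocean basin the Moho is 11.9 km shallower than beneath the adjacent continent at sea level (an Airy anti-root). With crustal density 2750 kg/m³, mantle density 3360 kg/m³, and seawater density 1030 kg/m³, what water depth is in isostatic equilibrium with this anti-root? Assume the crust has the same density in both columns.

Replacing a thickness d of crust by seawater at the top must be balanced by replacing crust with mantle at the base: d (ρ_c − ρ_w) = a (ρ_m − ρ_c).
d = a (ρ_m − ρ_c)/(ρ_c − ρ_w) = 11.9 km × 610/1720 = 4.22 km.

4.22 km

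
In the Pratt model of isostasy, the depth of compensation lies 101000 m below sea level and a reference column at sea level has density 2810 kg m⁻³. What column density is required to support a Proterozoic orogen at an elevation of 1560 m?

2770 kg m⁻³

Pratt balance: ρ_ref D = ρ (D + h).
ρ = ρ_ref D/(D + h) = 2810 × 101000 m/(101000 m + 1560 m) = 2770 kg m⁻³.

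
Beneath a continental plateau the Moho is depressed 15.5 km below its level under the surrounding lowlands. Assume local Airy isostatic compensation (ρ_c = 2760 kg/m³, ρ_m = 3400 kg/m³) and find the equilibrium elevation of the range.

3.59 km

By Archimedes' principle applied to the lithosphere: ρ_c h = (ρ_m − ρ_c) r.
h = r (ρ_m − ρ_c) / ρ_c = 15.5 km × (3400 − 2760) / 2760 = 3.59 km.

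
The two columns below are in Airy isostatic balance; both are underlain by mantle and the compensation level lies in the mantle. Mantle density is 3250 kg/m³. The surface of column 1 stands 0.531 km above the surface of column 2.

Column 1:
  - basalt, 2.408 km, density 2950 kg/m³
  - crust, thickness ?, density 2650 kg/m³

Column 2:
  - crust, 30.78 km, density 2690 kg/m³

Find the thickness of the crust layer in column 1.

30.4 km

Take the compensation level at the base of the deeper column (depth z_c below the surface of column 1) and equate Σ ρ_i t_i down to z_c; mantle fills any gap and the z_c terms cancel.
Column 1: 2.408×2950 + x×2650 + (z_c − 2.408 − x)×3250
Column 2: 0.531×0 + 30.78×2690 + (z_c − 0.531 − 30.78)×3250
The z_c×3250 term appears on both sides and cancels. Collect the known terms of each column as K = Σ(ρt)_known − 3250 × (depth of known layers): K_1 = 7103.6 − 3250×2.408 = −722.4; K_2 = 82798.2 − 3250×(0.531 + 30.78) = −18962.55.
Balance: K_1 − x×(3250 − 2650) = K_2, so x = (K_1 − K_2)/(3250 − 2650) = 18240.2/600 = 30.4 km.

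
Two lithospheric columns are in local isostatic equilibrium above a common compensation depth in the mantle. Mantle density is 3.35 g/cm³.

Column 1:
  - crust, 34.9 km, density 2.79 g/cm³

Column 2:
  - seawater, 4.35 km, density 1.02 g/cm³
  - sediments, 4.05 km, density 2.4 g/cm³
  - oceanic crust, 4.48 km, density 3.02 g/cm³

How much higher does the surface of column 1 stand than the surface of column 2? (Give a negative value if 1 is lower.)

For any compensation level in the mantle, the mantle terms cancel and isostasy reduces to e = (Σt_1 − Σt_2) − (Σ(ρt)_1 − Σ(ρt)_2) / ρ_m.
Σt_1 = 34.9 km; Σt_2 = 12.88 km; Σ(ρt)_1 = 97.371; Σ(ρt)_2 = 27.6866 (in km·g/cm³).
e = (34.9 − 12.88) − (97.371 − 27.6866) / 3.35 = 1.22 km.

1.22 km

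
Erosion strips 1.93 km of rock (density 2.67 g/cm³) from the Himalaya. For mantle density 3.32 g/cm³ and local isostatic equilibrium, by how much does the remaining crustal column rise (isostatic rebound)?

Unloading: uplift u = e ρ_c/ρ_m = 1.93 km × 2.67/3.32 = 1.55 km.

1.55 km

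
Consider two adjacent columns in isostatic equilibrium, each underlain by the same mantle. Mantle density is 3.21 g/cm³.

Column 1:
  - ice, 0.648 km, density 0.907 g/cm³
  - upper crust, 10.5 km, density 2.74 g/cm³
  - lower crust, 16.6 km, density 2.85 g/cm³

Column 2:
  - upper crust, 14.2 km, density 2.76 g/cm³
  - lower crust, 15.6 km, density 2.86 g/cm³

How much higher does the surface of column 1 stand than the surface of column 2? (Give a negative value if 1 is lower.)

For any compensation level in the mantle, the mantle terms cancel and isostasy reduces to e = (Σt_1 − Σt_2) − (Σ(ρt)_1 − Σ(ρt)_2) / ρ_m.
Σt_1 = 27.748 km; Σt_2 = 29.8 km; Σ(ρt)_1 = 76.667736; Σ(ρt)_2 = 83.808 (in km·g/cm³).
e = (27.748 − 29.8) − (76.667736 − 83.808) / 3.21 = 0.172 km.

0.172 km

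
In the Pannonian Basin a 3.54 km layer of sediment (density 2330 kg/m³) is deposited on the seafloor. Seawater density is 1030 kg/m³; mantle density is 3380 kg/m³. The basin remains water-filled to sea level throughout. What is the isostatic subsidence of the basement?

1.96 km

Submarine loading: the sediment displaces seawater, and the subsidence is in turn flooded, so s (ρ_m − ρ_w) = t (ρ_sed − ρ_w).
s = 3.54 km × (2330 − 1030) / (3380 − 1030) = 1.96 km.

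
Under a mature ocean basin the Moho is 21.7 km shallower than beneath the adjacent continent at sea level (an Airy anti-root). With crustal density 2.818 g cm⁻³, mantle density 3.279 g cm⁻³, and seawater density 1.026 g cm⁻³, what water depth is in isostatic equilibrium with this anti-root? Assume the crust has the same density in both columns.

5.58 km

Replacing a thickness d of crust by seawater at the top must be balanced by replacing crust with mantle at the base: d (ρ_c − ρ_w) = a (ρ_m − ρ_c).
d = a (ρ_m − ρ_c)/(ρ_c − ρ_w) = 21.7 km × 0.461/1.792 = 5.58 km.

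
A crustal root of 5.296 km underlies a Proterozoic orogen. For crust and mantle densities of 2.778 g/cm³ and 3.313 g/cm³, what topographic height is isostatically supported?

1.02 km

In Airy isostatic equilibrium: ρ_c h = (ρ_m − ρ_c) r.
h = r (ρ_m − ρ_c) / ρ_c = 5.296 km × (3.313 − 2.778) / 2.778 = 1.02 km.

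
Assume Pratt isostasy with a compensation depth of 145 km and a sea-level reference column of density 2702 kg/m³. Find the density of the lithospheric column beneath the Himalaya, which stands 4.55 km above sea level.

2620 kg/m³

Pratt balance: ρ_ref D = ρ (D + h).
ρ = ρ_ref D/(D + h) = 2702 × 145 km/(145 km + 4.55 km) = 2620 kg/m³.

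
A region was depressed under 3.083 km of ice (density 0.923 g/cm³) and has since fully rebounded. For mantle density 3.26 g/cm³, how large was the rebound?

0.873 km

Removing the load lets mantle flow back in; uplift u satisfies ρ_ice t = ρ_m u.
u = t ρ_ice/ρ_m = 3.083 km × 0.923/3.26 = 0.873 km.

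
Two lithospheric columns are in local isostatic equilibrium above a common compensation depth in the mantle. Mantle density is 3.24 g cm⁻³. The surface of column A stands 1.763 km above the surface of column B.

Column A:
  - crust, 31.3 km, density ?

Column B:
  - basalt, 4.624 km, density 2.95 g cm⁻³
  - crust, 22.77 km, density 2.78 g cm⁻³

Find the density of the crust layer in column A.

Take the compensation level at the base of the deeper column (depth z_c below the surface of column A) and equate Σ ρ_i t_i down to z_c; mantle fills any gap and the z_c terms cancel.
Column A: 31.3×ρ + (z_c − 31.3)×3.24
Column B: 1.763×0 + 4.624×2.95 + 22.77×2.78 + (z_c − 1.763 − 27.394)×3.24
The z_c×3.24 term appears on both sides and cancels. Collect the known terms of each column as K = Σ(ρt)_known − 3.24 × (depth of known layers): K_A = 0 − 3.24×31.3 = −101.412; K_B = 76.9414 − 3.24×(1.763 + 27.394) = −17.52728.
Balance: K_A + 31.3×ρ = K_B, so ρ = (K_B − K_A)/31.3 = 83.8847/31.3 = 2.68 g cm⁻³.

2.68 g cm⁻³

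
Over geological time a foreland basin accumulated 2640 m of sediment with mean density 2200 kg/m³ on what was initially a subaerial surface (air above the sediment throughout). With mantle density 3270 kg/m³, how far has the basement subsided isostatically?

Subaerial load: s = t ρ_sed / ρ_m = 2640 m × 2200/3270 = 1780 m.

1780 m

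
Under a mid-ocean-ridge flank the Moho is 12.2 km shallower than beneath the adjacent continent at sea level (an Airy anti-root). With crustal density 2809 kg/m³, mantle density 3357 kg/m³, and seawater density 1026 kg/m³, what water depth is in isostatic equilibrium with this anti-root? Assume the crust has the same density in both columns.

3.75 km

Replacing a thickness d of crust by seawater at the top must be balanced by replacing crust with mantle at the base: d (ρ_c − ρ_w) = a (ρ_m − ρ_c).
d = a (ρ_m − ρ_c)/(ρ_c − ρ_w) = 12.2 km × 548/1783 = 3.75 km.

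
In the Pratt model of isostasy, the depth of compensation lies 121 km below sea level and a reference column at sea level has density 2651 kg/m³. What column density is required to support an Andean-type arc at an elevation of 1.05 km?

Pratt balance: ρ_ref D = ρ (D + h).
ρ = ρ_ref D/(D + h) = 2651 × 121 km/(121 km + 1.05 km) = 2630 kg/m³.

2630 kg/m³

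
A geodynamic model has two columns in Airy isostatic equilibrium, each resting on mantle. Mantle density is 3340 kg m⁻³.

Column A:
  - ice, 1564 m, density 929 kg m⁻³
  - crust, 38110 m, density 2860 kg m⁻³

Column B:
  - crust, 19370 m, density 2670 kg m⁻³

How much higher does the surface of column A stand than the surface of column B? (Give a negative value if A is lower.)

For any compensation level in the mantle, the mantle terms cancel and isostasy reduces to e = (Σt_A − Σt_B) − (Σ(ρt)_A − Σ(ρt)_B) / ρ_m.
Σt_A = 39674 m; Σt_B = 19370 m; Σ(ρt)_A = 110447556; Σ(ρt)_B = 51717900 (in m·kg m⁻³).
e = (39674 − 19370) − (110447556 − 51717900) / 3340 = 2720 m.

2720 m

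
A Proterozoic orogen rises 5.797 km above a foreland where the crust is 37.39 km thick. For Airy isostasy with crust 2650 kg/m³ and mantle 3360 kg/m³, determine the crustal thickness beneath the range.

64.8 km

Root depth r = h ρ_c / (ρ_m − ρ_c) = 5.797 km × 2650 / 710 = 21.64 km.
Total thickness = T + h + r = 37.39 km + 5.797 km + 21.64 km = 64.8 km.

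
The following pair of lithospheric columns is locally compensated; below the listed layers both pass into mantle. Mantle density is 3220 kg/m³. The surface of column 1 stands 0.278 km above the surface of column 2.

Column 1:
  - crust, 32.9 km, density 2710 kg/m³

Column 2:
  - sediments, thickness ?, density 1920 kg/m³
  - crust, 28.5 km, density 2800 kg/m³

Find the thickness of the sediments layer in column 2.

3.01 km

Take the compensation level at the base of the deeper column (depth z_c below the surface of column 1) and equate Σ ρ_i t_i down to z_c; mantle fills any gap and the z_c terms cancel.
Column 1: 32.9×2710 + (z_c − 32.9)×3220
Column 2: 0.278×0 + x×1920 + 28.5×2800 + (z_c − 0.278 − 28.5 − x)×3220
The z_c×3220 term appears on both sides and cancels. Collect the known terms of each column as K = Σ(ρt)_known − 3220 × (depth of known layers): K_1 = 89159 − 3220×32.9 = −16779; K_2 = 79800 − 3220×(0.278 + 28.5) = −12865.16.
Balance: K_1 = K_2 − x×(3220 − 1920), so x = (K_2 − K_1)/(3220 − 1920) = 3913.84/1300 = 3.01 km.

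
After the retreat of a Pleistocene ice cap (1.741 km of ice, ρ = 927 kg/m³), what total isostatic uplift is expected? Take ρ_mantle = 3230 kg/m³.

0.5 km

Removing the load lets mantle flow back in; uplift u satisfies ρ_ice t = ρ_m u.
u = t ρ_ice/ρ_m = 1.741 km × 927/3230 = 0.5 km.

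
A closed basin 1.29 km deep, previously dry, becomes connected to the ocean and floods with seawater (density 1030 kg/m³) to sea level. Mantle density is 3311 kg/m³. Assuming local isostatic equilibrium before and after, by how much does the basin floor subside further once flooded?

0.583 km

After flooding the water column is d + s deep. Its weight must equal the weight of mantle displaced by the extra subsidence s: (d + s) ρ_w = s ρ_m.
s = d ρ_w / (ρ_m − ρ_w) = 1.29 km × 1030/(3311 − 1030) = 0.583 km.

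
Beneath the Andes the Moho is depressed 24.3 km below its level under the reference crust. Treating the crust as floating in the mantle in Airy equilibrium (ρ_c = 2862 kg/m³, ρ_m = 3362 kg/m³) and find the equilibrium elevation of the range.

Balancing pressure at the compensation depth: ρ_c h = (ρ_m − ρ_c) r.
h = r (ρ_m − ρ_c) / ρ_c = 24.3 km × (3362 − 2862) / 2862 = 4.25 km.

4.25 km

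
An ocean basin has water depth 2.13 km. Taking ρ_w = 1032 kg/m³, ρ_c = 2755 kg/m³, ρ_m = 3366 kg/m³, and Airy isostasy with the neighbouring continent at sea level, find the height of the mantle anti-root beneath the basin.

Equating mass per unit area of the two columns: replacing crust with seawater at the top is compensated by replacing crust with mantle at the base: d (ρ_c − ρ_w) = a (ρ_m − ρ_c).
a = d (ρ_c − ρ_w)/(ρ_m − ρ_c) = 2.13 km × 1723/611 = 6.01 km.

6.01 km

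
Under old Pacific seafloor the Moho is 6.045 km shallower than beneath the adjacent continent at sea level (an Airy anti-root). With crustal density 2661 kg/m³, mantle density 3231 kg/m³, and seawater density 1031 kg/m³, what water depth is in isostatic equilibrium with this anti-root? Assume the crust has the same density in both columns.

Replacing a thickness d of crust by seawater at the top must be balanced by replacing crust with mantle at the base: d (ρ_c − ρ_w) = a (ρ_m − ρ_c).
d = a (ρ_m − ρ_c)/(ρ_c − ρ_w) = 6.045 km × 570/1630 = 2.11 km.

2.11 km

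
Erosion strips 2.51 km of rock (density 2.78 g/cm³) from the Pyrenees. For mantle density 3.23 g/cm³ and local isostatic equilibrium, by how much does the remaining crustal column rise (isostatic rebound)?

Unloading: uplift u = e ρ_c/ρ_m = 2.51 km × 2.78/3.23 = 2.16 km.

2.16 km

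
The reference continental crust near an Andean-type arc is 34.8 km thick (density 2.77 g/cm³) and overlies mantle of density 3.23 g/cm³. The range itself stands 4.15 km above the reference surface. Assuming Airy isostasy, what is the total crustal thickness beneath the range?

63.9 km

Root depth r = h ρ_c / (ρ_m − ρ_c) = 4.15 km × 2.77 / 0.46 = 24.99 km.
Total thickness = T + h + r = 34.8 km + 4.15 km + 24.99 km = 63.9 km.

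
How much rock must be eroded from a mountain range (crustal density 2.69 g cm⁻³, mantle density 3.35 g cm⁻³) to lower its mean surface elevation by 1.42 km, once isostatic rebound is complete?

Net drop Δ = e − u = e − e ρ_c/ρ_m = e (ρ_m − ρ_c)/ρ_m.
e = Δ ρ_m/(ρ_m − ρ_c) = 1.42 km × 3.35/0.66 = 7.21 km.

7.21 km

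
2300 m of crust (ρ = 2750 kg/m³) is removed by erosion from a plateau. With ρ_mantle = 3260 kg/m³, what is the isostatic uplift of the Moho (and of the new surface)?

1940 m

Unloading: uplift u = e ρ_c/ρ_m = 2300 m × 2750/3260 = 1940 m.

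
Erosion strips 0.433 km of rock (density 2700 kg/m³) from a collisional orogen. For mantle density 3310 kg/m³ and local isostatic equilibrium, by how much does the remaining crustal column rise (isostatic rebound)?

Unloading: uplift u = e ρ_c/ρ_m = 0.433 km × 2700/3310 = 0.353 km.

0.353 km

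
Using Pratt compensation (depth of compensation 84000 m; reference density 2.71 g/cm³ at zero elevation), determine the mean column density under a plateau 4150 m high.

2.58 g/cm³

Pratt balance: ρ_ref D = ρ (D + h).
ρ = ρ_ref D/(D + h) = 2.71 × 84000 m/(84000 m + 4150 m) = 2.58 g/cm³.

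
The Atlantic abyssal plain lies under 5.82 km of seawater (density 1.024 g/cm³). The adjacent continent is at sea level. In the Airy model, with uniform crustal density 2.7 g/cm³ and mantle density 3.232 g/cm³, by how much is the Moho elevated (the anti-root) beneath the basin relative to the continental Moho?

18.3 km

By Archimedes' principle applied to the lithosphere: replacing crust with seawater at the top is compensated by replacing crust with mantle at the base: d (ρ_c − ρ_w) = a (ρ_m − ρ_c).
a = d (ρ_c − ρ_w)/(ρ_m − ρ_c) = 5.82 km × 1.676/0.532 = 18.3 km.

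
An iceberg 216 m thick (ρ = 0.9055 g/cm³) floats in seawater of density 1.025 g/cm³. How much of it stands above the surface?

Floating equilibrium: submerged depth d = t ρ_obj/ρ_fluid = 216 m × 0.9055/1.025 = 190.8 m.
Freeboard = t − d = 216 m − 190.8 m = 25.2 m.

25.2 m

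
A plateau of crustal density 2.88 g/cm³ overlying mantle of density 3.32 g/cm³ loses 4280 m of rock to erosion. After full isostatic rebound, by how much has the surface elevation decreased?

567 m

Rebound u = e ρ_c/ρ_m = 4280 m × 2.88/3.32 = 3713 m.
Net surface drop = e − u = 4280 m − 3713 m = e (ρ_m − ρ_c)/ρ_m = 567 m.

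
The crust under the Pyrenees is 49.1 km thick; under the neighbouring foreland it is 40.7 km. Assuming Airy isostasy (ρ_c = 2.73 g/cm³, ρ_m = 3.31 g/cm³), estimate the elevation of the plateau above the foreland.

Excess crust Δ = 49.1 km − 40.7 km = 8.4 km, split between elevation h and root r with h + r = Δ.
Airy balance ρ_c h = (ρ_m − ρ_c) r gives r = h ρ_c/(ρ_m − ρ_c), so h (1 + ρ_c/(ρ_m − ρ_c)) = Δ, i.e. h = Δ (ρ_m − ρ_c)/ρ_m.
h = 8.4 km × 0.58/3.31 = 1.47 km.

1.47 km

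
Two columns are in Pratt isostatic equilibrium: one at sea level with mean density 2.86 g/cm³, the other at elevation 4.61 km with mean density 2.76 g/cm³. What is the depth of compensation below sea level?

ρ_ref D = ρ (D + h) → D (ρ_ref − ρ) = ρ h.
D = ρ h/(ρ_ref − ρ) = 2.76 × 4.61 km/(2.86 − 2.76) = 127 km.

127 km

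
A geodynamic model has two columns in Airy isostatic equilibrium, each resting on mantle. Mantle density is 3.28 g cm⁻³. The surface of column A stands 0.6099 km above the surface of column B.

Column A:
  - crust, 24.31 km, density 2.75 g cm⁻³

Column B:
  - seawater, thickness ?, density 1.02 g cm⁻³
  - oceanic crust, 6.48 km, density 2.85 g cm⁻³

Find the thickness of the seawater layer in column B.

3.58 km

Take the compensation level at the base of the deeper column (depth z_c below the surface of column A) and equate Σ ρ_i t_i down to z_c; mantle fills any gap and the z_c terms cancel.
Column A: 24.31×2.75 + (z_c − 24.31)×3.28
Column B: 0.6099×0 + x×1.02 + 6.48×2.85 + (z_c − 0.6099 − 6.48 − x)×3.28
The z_c×3.28 term appears on both sides and cancels. Collect the known terms of each column as K = Σ(ρt)_known − 3.28 × (depth of known layers): K_A = 66.8525 − 3.28×24.31 = −12.8843; K_B = 18.468 − 3.28×(0.6099 + 6.48) = −4.786872.
Balance: K_A = K_B − x×(3.28 − 1.02), so x = (K_B − K_A)/(3.28 − 1.02) = 8.09743/2.26 = 3.58 km.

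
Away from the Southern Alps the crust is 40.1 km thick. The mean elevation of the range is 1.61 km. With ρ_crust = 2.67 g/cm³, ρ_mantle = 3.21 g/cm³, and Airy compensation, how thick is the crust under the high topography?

49.7 km

Root depth r = h ρ_c / (ρ_m − ρ_c) = 1.61 km × 2.67 / 0.54 = 7.961 km.
Total thickness = T + h + r = 40.1 km + 1.61 km + 7.961 km = 49.7 km.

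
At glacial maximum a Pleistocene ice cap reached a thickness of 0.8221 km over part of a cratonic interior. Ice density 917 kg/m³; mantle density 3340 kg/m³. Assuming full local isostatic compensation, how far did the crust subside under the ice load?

Equating mass per unit area of the two columns: the ice load ρ_ice t is balanced by mantle displaced below, ρ_m s.
s = t ρ_ice / ρ_m = 0.8221 km × 917/3340 = 0.226 km.

0.226 km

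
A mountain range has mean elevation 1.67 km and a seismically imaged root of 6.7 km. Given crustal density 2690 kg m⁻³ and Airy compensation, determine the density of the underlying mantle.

Airy balance: ρ_c h = (ρ_m − ρ_c) r → ρ_m = ρ_c (1 + h/r).
ρ_m = 2690 × (1 + 1.67 km/6.7 km) = 3360 kg m⁻³.

3360 kg m⁻³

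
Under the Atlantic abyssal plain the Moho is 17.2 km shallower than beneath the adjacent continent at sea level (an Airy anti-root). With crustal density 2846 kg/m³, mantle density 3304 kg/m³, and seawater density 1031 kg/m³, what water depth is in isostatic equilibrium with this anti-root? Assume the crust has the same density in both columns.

Replacing a thickness d of crust by seawater at the top must be balanced by replacing crust with mantle at the base: d (ρ_c − ρ_w) = a (ρ_m − ρ_c).
d = a (ρ_m − ρ_c)/(ρ_c − ρ_w) = 17.2 km × 458/1815 = 4.34 km.

4.34 km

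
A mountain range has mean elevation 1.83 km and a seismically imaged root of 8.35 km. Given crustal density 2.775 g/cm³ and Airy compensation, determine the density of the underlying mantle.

Airy balance: ρ_c h = (ρ_m − ρ_c) r → ρ_m = ρ_c (1 + h/r).
ρ_m = 2.775 × (1 + 1.83 km/8.35 km) = 3.38 g/cm³.

3.38 g/cm³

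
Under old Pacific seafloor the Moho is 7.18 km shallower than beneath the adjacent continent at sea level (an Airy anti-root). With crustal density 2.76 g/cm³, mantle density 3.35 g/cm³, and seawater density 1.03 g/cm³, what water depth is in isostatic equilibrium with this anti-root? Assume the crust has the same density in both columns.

Replacing a thickness d of crust by seawater at the top must be balanced by replacing crust with mantle at the base: d (ρ_c − ρ_w) = a (ρ_m − ρ_c).
d = a (ρ_m − ρ_c)/(ρ_c − ρ_w) = 7.18 km × 0.59/1.73 = 2.45 km.

2.45 km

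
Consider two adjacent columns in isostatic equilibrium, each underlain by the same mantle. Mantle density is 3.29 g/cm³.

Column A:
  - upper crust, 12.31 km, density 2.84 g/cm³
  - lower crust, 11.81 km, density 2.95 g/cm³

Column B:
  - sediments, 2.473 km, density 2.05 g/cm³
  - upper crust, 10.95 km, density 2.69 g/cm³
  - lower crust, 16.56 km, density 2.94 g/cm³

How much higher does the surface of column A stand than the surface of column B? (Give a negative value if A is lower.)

For any compensation level in the mantle, the mantle terms cancel and isostasy reduces to e = (Σt_A − Σt_B) − (Σ(ρt)_A − Σ(ρt)_B) / ρ_m.
Σt_A = 24.12 km; Σt_B = 29.983 km; Σ(ρt)_A = 69.7999; Σ(ρt)_B = 83.21155 (in km·g/cm³).
e = (24.12 − 29.983) − (69.7999 − 83.21155) / 3.29 = −1.79 km.

−1.79 km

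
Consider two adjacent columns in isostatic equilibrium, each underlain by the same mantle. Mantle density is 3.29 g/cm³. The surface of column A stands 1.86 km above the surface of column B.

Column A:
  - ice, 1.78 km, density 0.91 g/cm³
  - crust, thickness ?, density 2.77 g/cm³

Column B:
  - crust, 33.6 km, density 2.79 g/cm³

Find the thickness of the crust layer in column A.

35.9 km

Take the compensation level at the base of the deeper column (depth z_c below the surface of column A) and equate Σ ρ_i t_i down to z_c; mantle fills any gap and the z_c terms cancel.
Column A: 1.78×0.91 + x×2.77 + (z_c − 1.78 − x)×3.29
Column B: 1.86×0 + 33.6×2.79 + (z_c − 1.86 − 33.6)×3.29
The z_c×3.29 term appears on both sides and cancels. Collect the known terms of each column as K = Σ(ρt)_known − 3.29 × (depth of known layers): K_A = 1.6198 − 3.29×1.78 = −4.2364; K_B = 93.744 − 3.29×(1.86 + 33.6) = −22.9194.
Balance: K_A − x×(3.29 − 2.77) = K_B, so x = (K_A − K_B)/(3.29 − 2.77) = 18.683/0.52 = 35.9 km.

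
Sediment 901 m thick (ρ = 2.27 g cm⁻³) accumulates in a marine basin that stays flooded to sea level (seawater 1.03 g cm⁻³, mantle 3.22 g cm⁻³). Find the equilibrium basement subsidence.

Submarine loading: the sediment displaces seawater, and the subsidence is in turn flooded, so s (ρ_m − ρ_w) = t (ρ_sed − ρ_w).
s = 901 m × (2.27 − 1.03) / (3.22 − 1.03) = 510 m.

510 m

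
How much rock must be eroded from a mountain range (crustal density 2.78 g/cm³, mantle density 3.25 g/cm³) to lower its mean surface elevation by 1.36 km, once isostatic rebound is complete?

9.4 km

Net drop Δ = e − u = e − e ρ_c/ρ_m = e (ρ_m − ρ_c)/ρ_m.
e = Δ ρ_m/(ρ_m − ρ_c) = 1.36 km × 3.25/0.47 = 9.4 km.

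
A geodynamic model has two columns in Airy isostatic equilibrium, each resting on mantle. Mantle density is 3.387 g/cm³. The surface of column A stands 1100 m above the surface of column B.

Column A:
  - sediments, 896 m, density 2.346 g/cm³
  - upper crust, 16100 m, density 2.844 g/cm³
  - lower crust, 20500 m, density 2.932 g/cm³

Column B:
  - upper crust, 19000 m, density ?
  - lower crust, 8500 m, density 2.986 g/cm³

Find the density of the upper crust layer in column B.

2.76 g/cm³

Take the compensation level at the base of the deeper column (depth z_c below the surface of column A) and equate Σ ρ_i t_i down to z_c; mantle fills any gap and the z_c terms cancel.
Column A: 896×2.346 + 16100×2.844 + 20500×2.932 + (z_c − 37496)×3.387
Column B: 1100×0 + 19000×ρ + 8500×2.986 + (z_c − 1100 − 27500)×3.387
The z_c×3.387 term appears on both sides and cancels. Collect the known terms of each column as K = Σ(ρt)_known − 3.387 × (depth of known layers): K_A = 107996.416 − 3.387×37496 = −19002.536; K_B = 25381 − 3.387×(1100 + 27500) = −71487.2.
Balance: K_A = K_B + 19000×ρ, so ρ = (K_A − K_B)/19000 = 52484.7/19000 = 2.76 g/cm³.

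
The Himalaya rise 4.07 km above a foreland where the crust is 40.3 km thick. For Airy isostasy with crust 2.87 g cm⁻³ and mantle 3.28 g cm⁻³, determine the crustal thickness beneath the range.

72.9 km

Root depth r = h ρ_c / (ρ_m − ρ_c) = 4.07 km × 2.87 / 0.41 = 28.49 km.
Total thickness = T + h + r = 40.3 km + 4.07 km + 28.49 km = 72.9 km.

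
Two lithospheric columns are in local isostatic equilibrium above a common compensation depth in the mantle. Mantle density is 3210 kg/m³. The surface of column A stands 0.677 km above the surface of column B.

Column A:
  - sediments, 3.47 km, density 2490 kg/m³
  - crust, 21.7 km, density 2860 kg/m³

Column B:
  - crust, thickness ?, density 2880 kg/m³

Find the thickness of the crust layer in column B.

Take the compensation level at the base of the deeper column (depth z_c below the surface of column A) and equate Σ ρ_i t_i down to z_c; mantle fills any gap and the z_c terms cancel.
Column A: 3.47×2490 + 21.7×2860 + (z_c − 25.17)×3210
Column B: 0.677×0 + x×2880 + (z_c − 0.677 − 0 − x)×3210
The z_c×3210 term appears on both sides and cancels. Collect the known terms of each column as K = Σ(ρt)_known − 3210 × (depth of known layers): K_A = 70702.3 − 3210×25.17 = −10093.4; K_B = 0 − 3210×(0.677 + 0) = −2173.17.
Balance: K_A = K_B − x×(3210 − 2880), so x = (K_B − K_A)/(3210 − 2880) = 7920.23/330 = 24 km.

24 km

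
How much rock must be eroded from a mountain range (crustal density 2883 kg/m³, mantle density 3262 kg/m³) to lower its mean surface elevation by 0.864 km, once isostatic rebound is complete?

Net drop Δ = e − u = e − e ρ_c/ρ_m = e (ρ_m − ρ_c)/ρ_m.
e = Δ ρ_m/(ρ_m − ρ_c) = 0.864 km × 3262/379 = 7.44 km.

7.44 km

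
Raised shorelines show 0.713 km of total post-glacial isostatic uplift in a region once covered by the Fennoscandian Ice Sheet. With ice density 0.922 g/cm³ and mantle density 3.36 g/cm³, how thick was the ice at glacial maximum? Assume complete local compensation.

2.6 km

u = t ρ_ice/ρ_m → t = u ρ_m/ρ_ice = 0.713 km × 3.36/0.922 = 2.6 km.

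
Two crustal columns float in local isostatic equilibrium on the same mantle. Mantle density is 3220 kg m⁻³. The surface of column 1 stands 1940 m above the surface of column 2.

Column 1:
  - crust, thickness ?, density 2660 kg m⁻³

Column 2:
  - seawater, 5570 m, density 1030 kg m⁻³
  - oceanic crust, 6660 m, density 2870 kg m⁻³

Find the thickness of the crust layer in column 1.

37100 m

Take the compensation level at the base of the deeper column (depth z_c below the surface of column 1) and equate Σ ρ_i t_i down to z_c; mantle fills any gap and the z_c terms cancel.
Column 1: x×2660 + (z_c − 0 − x)×3220
Column 2: 1940×0 + 5570×1030 + 6660×2870 + (z_c − 1940 − 12230)×3220
The z_c×3220 term appears on both sides and cancels. Collect the known terms of each column as K = Σ(ρt)_known − 3220 × (depth of known layers): K_1 = 0 − 3220×0 = 0; K_2 = 24851300 − 3220×(1940 + 12230) = −20776100.
Balance: K_1 − x×(3220 − 2660) = K_2, so x = (K_1 − K_2)/(3220 − 2660) = 20776100/560 = 37100 m.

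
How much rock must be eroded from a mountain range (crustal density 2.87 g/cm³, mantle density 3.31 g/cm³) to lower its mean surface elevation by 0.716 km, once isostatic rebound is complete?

Net drop Δ = e − u = e − e ρ_c/ρ_m = e (ρ_m − ρ_c)/ρ_m.
e = Δ ρ_m/(ρ_m − ρ_c) = 0.716 km × 3.31/0.44 = 5.39 km.

5.39 km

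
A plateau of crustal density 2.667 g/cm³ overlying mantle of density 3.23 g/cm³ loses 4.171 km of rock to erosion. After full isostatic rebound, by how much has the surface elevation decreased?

Rebound u = e ρ_c/ρ_m = 4.171 km × 2.667/3.23 = 3.444 km.
Net surface drop = e − u = 4.171 km − 3.444 km = e (ρ_m − ρ_c)/ρ_m = 0.727 km.

0.727 km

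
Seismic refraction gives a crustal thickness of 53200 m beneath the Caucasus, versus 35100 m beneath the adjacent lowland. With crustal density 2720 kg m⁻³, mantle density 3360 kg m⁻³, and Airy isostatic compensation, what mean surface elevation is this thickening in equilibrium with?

Excess crust Δ = 53200 m − 35100 m = 18100 m, split between elevation h and root r with h + r = Δ.
Airy balance ρ_c h = (ρ_m − ρ_c) r gives r = h ρ_c/(ρ_m − ρ_c), so h (1 + ρ_c/(ρ_m − ρ_c)) = Δ, i.e. h = Δ (ρ_m − ρ_c)/ρ_m.
h = 18100 m × 640/3360 = 3450 m.

3450 m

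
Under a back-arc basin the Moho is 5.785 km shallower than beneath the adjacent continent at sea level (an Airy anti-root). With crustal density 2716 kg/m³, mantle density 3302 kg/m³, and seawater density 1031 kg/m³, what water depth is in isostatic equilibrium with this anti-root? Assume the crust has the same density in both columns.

2.01 km

Replacing a thickness d of crust by seawater at the top must be balanced by replacing crust with mantle at the base: d (ρ_c − ρ_w) = a (ρ_m − ρ_c).
d = a (ρ_m − ρ_c)/(ρ_c − ρ_w) = 5.785 km × 586/1685 = 2.01 km.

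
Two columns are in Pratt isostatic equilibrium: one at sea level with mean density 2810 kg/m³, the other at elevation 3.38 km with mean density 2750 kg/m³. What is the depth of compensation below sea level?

ρ_ref D = ρ (D + h) → D (ρ_ref − ρ) = ρ h.
D = ρ h/(ρ_ref − ρ) = 2750 × 3.38 km/(2810 − 2750) = 155 km.

155 km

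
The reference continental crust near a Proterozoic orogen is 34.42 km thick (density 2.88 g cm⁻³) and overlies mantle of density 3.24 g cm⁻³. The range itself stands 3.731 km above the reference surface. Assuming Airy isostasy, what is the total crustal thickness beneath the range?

Root depth r = h ρ_c / (ρ_m − ρ_c) = 3.731 km × 2.88 / 0.36 = 29.85 km.
Total thickness = T + h + r = 34.42 km + 3.731 km + 29.85 km = 68 km.

68 km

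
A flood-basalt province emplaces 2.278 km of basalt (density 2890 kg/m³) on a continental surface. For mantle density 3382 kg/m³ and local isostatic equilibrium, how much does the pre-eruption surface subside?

1.95 km

Subaerial loading: s = t ρ_load / ρ_m.
s = 2.278 km × 2890/3382 = 1.95 km.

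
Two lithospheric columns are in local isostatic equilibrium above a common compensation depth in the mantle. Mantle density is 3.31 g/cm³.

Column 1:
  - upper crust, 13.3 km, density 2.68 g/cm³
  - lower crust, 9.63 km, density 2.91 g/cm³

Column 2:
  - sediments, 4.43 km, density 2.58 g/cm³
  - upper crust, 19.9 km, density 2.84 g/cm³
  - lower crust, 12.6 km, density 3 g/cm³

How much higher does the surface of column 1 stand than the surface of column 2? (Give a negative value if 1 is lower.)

For any compensation level in the mantle, the mantle terms cancel and isostasy reduces to e = (Σt_1 − Σt_2) − (Σ(ρt)_1 − Σ(ρt)_2) / ρ_m.
Σt_1 = 22.93 km; Σt_2 = 36.93 km; Σ(ρt)_1 = 63.6673; Σ(ρt)_2 = 105.7454 (in km·g/cm³).
e = (22.93 − 36.93) − (63.6673 − 105.7454) / 3.31 = −1.29 km.

−1.29 km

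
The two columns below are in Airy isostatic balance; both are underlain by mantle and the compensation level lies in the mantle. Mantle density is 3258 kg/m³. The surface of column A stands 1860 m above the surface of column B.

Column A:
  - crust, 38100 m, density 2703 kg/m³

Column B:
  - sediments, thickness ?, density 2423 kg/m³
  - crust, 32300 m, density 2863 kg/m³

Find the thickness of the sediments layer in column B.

Take the compensation level at the base of the deeper column (depth z_c below the surface of column A) and equate Σ ρ_i t_i down to z_c; mantle fills any gap and the z_c terms cancel.
Column A: 38100×2703 + (z_c − 38100)×3258
Column B: 1860×0 + x×2423 + 32300×2863 + (z_c − 1860 − 32300 − x)×3258
The z_c×3258 term appears on both sides and cancels. Collect the known terms of each column as K = Σ(ρt)_known − 3258 × (depth of known layers): K_A = 102984300 − 3258×38100 = −21145500; K_B = 92474900 − 3258×(1860 + 32300) = −18818380.
Balance: K_A = K_B − x×(3258 − 2423), so x = (K_B − K_A)/(3258 − 2423) = 2327120/835 = 2790 m.

2790 m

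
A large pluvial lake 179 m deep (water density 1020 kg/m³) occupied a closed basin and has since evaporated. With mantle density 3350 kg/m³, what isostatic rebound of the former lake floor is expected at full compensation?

u = d ρ_w/ρ_m = 179 m × 1020/3350 = 54.5 m.

54.5 m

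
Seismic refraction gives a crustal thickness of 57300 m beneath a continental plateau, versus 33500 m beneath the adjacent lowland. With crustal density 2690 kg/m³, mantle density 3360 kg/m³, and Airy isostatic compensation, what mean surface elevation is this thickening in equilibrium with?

Excess crust Δ = 57300 m − 33500 m = 23800 m, split between elevation h and root r with h + r = Δ.
Airy balance ρ_c h = (ρ_m − ρ_c) r gives r = h ρ_c/(ρ_m − ρ_c), so h (1 + ρ_c/(ρ_m − ρ_c)) = Δ, i.e. h = Δ (ρ_m − ρ_c)/ρ_m.
h = 23800 m × 670/3360 = 4750 m.

4750 m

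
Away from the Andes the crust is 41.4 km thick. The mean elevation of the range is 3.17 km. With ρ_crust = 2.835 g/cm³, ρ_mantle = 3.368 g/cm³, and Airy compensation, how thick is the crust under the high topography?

61.4 km

Root depth r = h ρ_c / (ρ_m − ρ_c) = 3.17 km × 2.835 / 0.533 = 16.86 km.
Total thickness = T + h + r = 41.4 km + 3.17 km + 16.86 km = 61.4 km.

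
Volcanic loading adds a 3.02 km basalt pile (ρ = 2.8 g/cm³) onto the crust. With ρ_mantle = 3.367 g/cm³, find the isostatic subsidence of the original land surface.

Subaerial loading: s = t ρ_load / ρ_m.
s = 3.02 km × 2.8/3.367 = 2.51 km.

2.51 km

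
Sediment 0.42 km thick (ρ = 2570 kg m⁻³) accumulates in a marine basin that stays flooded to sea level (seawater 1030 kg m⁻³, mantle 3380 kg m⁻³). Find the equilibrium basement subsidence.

Submarine loading: the sediment displaces seawater, and the subsidence is in turn flooded, so s (ρ_m − ρ_w) = t (ρ_sed − ρ_w).
s = 0.42 km × (2570 − 1030) / (3380 − 1030) = 0.275 km.

0.275 km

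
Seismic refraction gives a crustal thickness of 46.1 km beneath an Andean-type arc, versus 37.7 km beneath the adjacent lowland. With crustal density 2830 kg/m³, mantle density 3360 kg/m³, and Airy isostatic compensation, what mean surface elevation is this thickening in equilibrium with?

Excess crust Δ = 46.1 km − 37.7 km = 8.4 km, split between elevation h and root r with h + r = Δ.
Airy balance ρ_c h = (ρ_m − ρ_c) r gives r = h ρ_c/(ρ_m − ρ_c), so h (1 + ρ_c/(ρ_m − ρ_c)) = Δ, i.e. h = Δ (ρ_m − ρ_c)/ρ_m.
h = 8.4 km × 530/3360 = 1.32 km.

1.32 km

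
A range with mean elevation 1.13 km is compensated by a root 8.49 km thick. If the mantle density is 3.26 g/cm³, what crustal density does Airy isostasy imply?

ρ_c h = (ρ_m − ρ_c) r → ρ_c (h + r) = ρ_m r → ρ_c = ρ_m r / (h + r).
ρ_c = 3.26 × 8.49 km / (1.13 km + 8.49 km) = 2.88 g/cm³.

2.88 g/cm³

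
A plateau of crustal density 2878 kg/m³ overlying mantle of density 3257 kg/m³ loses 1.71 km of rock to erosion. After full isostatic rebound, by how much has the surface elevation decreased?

0.199 km

Rebound u = e ρ_c/ρ_m = 1.71 km × 2878/3257 = 1.511 km.
Net surface drop = e − u = 1.71 km − 1.511 km = e (ρ_m − ρ_c)/ρ_m = 0.199 km.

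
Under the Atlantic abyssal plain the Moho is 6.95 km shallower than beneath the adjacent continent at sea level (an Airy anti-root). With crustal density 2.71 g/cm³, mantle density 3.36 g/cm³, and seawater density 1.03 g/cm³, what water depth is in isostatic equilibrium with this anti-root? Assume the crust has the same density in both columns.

Replacing a thickness d of crust by seawater at the top must be balanced by replacing crust with mantle at the base: d (ρ_c − ρ_w) = a (ρ_m − ρ_c).
d = a (ρ_m − ρ_c)/(ρ_c − ρ_w) = 6.95 km × 0.65/1.68 = 2.69 km.

2.69 km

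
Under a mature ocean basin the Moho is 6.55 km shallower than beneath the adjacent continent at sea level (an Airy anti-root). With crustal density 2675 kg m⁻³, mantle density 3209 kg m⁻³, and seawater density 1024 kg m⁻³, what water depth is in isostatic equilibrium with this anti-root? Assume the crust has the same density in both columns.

2.12 km

Replacing a thickness d of crust by seawater at the top must be balanced by replacing crust with mantle at the base: d (ρ_c − ρ_w) = a (ρ_m − ρ_c).
d = a (ρ_m − ρ_c)/(ρ_c − ρ_w) = 6.55 km × 534/1651 = 2.12 km.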